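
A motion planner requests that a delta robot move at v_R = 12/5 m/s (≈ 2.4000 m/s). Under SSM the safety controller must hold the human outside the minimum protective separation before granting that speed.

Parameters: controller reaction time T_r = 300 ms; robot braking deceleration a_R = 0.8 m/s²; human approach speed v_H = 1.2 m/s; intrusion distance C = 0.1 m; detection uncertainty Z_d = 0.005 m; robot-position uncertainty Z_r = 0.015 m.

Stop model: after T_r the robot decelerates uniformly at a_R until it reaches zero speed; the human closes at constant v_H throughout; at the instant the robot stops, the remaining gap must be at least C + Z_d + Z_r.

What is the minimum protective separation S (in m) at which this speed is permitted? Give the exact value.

T_s = v_R/a_R = (12/5)/(4/5) = 3.0000 s
robot in T_r: 2.4000·0.3000 = 0.7200 m
robot under decel: 2.4000²/(2·0.8000) = 3.6000 m
human over T_r+T_s: 1.2000·(0.3000+3.0000) = 3.9600 m
residual clearance needed = 0.1000+0.0050+0.0150 = 0.1200 m
S_min ≈ 0.7200+3.6000+3.9600+0.1200  ⇒  S_min = 42/5 m

S_min = 42/5 m = 8.4000 m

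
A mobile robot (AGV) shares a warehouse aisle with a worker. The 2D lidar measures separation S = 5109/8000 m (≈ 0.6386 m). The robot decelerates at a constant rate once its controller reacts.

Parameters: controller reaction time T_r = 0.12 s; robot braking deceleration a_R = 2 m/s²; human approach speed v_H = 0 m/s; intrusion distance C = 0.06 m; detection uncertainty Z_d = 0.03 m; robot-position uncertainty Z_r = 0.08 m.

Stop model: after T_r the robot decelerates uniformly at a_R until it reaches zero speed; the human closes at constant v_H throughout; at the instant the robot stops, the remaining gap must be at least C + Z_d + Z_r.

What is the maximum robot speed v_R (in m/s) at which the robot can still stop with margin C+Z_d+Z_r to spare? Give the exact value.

v_R_max = 23/20 m/s = 1.1500 m/s

collect terms ⇒ (1/4)·v_R² + (3/25)·v_R + (-3749/8000) = 0
  disc = (3/25)² − 4·(1/4)·(-3749/8000) = 19321/40000 ; √disc = 139/200
  v_R = (−(3/25) + 139/200) / (2·(1/4)) = 23/20 m/s
check:
T_s = v_R/a_R = (23/20)/2 = 0.5750 s
robot in T_r: 1.1500·0.1200 = 0.1380 m
braking distance = 1.1500²/(2·2.0000) = 0.3306 m
human closes 0.0000·0.6950 = 0.0000 m
residual clearance needed = 0.0600+0.0300+0.0800 = 0.1700 m
sum ≈ 0.1380+0.3306+0.0000+0.1700 ≈ 0.6386 m = S ✓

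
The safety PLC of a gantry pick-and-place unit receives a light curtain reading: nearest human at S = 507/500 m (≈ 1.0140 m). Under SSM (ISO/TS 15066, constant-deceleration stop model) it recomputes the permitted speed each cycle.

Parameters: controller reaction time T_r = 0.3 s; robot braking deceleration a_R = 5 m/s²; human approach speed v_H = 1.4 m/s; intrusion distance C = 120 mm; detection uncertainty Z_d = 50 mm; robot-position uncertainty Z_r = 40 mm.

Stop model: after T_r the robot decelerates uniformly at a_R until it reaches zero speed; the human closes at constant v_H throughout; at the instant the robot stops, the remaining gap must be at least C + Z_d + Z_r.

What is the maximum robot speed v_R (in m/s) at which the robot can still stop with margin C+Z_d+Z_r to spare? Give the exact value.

v_R_max = 3/5 m/s = 0.6000 m/s

at the boundary: (1/10)·v² + (29/50)·v + (-48/125) = 0
  disc = (29/50)² − 4·(1/10)·(-48/125) = 49/100 ; √disc = 7/10
  v_R = (−(29/50) + 7/10) / (2·(1/10)) = 3/5 m/s
check:
T_s = v_R/a_R = (3/5)/5 = 0.1200 s
robot covers v_R·T_r = 0.6000·0.3000 = 0.1800 m before braking
robot covers 0.6000·0.1200 − ½·5.0000·0.1200² = 0.0360 m while stopping
human closes 1.4000·0.4200 = 0.5880 m
C+Z_d+Z_r = 0.1200+0.0500+0.0400 = 0.2100 m
sum ≈ 0.1800+0.0360+0.5880+0.2100 ≈ 1.0140 m = S ✓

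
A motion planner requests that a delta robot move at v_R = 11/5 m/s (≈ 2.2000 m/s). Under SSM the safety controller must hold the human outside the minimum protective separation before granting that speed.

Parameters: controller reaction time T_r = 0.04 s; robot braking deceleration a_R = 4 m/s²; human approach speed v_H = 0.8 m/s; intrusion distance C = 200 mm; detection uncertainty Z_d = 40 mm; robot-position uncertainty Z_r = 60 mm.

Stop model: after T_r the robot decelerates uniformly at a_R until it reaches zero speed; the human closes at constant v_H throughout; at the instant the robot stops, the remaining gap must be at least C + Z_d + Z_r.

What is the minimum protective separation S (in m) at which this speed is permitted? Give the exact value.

S_min = 293/200 m = 1.4650 m

T_s = v_R/a_R = (11/5)/4 = 0.5500 s
reaction-phase robot travel = 2.2000·0.0400 = 0.0880 m
robot under decel: 2.2000²/(2·4.0000) = 0.6050 m
person approaches 0.8000·(0.0400+0.5500) = 0.4720 m
C+Z_d+Z_r = 0.2000+0.0400+0.0600 = 0.3000 m
S_min ≈ 0.0880+0.6050+0.4720+0.3000  ⇒  S_min = 293/200 m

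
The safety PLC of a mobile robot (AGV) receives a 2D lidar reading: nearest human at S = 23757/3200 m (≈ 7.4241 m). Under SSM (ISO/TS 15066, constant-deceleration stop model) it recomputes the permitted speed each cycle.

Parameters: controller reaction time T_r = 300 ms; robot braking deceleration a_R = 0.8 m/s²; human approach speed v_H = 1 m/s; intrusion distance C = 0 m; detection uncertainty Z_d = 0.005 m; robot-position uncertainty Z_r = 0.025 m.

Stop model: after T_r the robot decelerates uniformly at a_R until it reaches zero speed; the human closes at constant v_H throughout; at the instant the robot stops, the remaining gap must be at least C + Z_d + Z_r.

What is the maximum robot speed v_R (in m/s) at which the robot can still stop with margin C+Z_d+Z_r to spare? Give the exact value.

quadratic (5/8)·v² + (31/20)·v + (-22701/3200) = 0
  disc = (31/20)² − 4·(5/8)·(-22701/3200) = 128881/6400 ; √disc = 359/80
  v_R = (−(31/20) + 359/80) / (2·(5/8)) = 47/20 m/s
check:
T_s = v_R/a_R = (47/20)/(4/5) = 2.9375 s
reaction-phase robot travel = 2.3500·0.3000 = 0.7050 m
braking distance = 2.3500²/(2·0.8000) = 3.4516 m
human closes 1.0000·3.2375 = 3.2375 m
C+Z_d+Z_r = 0.0000+0.0050+0.0250 = 0.0300 m
sum ≈ 0.7050+3.4516+3.2375+0.0300 ≈ 7.4241 m = S ✓

v_R_max = 47/20 m/s = 2.3500 m/s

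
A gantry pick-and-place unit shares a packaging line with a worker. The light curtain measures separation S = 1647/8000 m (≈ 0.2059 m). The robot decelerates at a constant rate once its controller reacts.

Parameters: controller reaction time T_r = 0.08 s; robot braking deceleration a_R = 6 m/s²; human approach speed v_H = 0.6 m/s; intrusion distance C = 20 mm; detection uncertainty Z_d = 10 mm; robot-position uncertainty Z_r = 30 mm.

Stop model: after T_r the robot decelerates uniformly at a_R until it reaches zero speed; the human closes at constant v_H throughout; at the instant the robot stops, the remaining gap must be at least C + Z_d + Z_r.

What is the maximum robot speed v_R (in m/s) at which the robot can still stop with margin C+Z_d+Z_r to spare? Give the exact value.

quadratic (1/12)·v² + (9/50)·v + (-783/8000) = 0
  disc = (9/50)² − 4·(1/12)·(-783/8000) = 2601/40000 ; √disc = 51/200
  v_R = (−(9/50) + 51/200) / (2·(1/12)) = 9/20 m/s
check:
T_s = v_R/a_R = (9/20)/6 = 0.0750 s
reaction-phase robot travel = 0.4500·0.0800 = 0.0360 m
braking distance = 0.4500²/(2·6.0000) = 0.0169 m
person approaches 0.6000·(0.0800+0.0750) = 0.0930 m
margins: 0.0200+0.0100+0.0300 = 0.0600 m
sum ≈ 0.0360+0.0169+0.0930+0.0600 ≈ 0.2059 m = S ✓

v_R_max = 9/20 m/s = 0.4500 m/s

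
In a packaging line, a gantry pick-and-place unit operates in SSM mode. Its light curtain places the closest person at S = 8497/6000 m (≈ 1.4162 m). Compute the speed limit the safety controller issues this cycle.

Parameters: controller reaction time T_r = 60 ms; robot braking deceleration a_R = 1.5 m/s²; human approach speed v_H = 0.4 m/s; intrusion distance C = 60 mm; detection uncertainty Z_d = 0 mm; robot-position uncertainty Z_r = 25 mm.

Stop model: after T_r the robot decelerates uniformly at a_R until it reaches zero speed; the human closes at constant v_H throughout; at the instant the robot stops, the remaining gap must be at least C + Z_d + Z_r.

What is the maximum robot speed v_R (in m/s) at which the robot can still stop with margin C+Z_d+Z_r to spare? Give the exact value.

collect terms ⇒ (1/3)·v_R² + (49/150)·v_R + (-7843/6000) = 0
  disc = (49/150)² − 4·(1/3)·(-7843/6000) = 1156/625 ; √disc = 34/25
  v_R = (−(49/150) + 34/25) / (2·(1/3)) = 31/20 m/s
check:
stop time T_s = (31/20)/(3/2) = 1.0333 s
robot covers v_R·T_r = 1.5500·0.0600 = 0.0930 m before braking
braking distance = 1.5500²/(2·1.5000) = 0.8008 m
person approaches 0.4000·(0.0600+1.0333) = 0.4373 m
margins: 0.0600+0.0000+0.0250 = 0.0850 m
sum ≈ 0.0930+0.8008+0.4373+0.0850 ≈ 1.4162 m = S ✓

v_R_max = 31/20 m/s = 1.5500 m/s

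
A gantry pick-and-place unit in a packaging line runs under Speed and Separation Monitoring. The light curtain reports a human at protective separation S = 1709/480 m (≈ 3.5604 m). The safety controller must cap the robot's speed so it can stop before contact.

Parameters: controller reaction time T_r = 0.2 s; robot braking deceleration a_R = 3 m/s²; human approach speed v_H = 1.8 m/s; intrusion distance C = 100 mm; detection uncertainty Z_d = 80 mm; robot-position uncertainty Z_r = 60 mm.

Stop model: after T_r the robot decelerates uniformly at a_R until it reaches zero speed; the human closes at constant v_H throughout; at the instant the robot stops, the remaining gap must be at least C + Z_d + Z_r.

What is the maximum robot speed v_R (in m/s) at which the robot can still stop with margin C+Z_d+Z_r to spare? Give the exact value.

v_R_max = 49/20 m/s = 2.4500 m/s

at the boundary: (1/6)·v² + (4/5)·v + (-1421/480) = 0
  disc = (4/5)² − 4·(1/6)·(-1421/480) = 9409/3600 ; √disc = 97/60
  v_R = (−(4/5) + 97/60) / (2·(1/6)) = 49/20 m/s
check:
stop time T_s = (49/20)/3 = 0.8167 s
robot in T_r: 2.4500·0.2000 = 0.4900 m
robot under decel: 2.4500²/(2·3.0000) = 1.0004 m
person approaches 1.8000·(0.2000+0.8167) = 1.8300 m
residual clearance needed = 0.1000+0.0800+0.0600 = 0.2400 m
sum ≈ 0.4900+1.0004+1.8300+0.2400 ≈ 3.5604 m = S ✓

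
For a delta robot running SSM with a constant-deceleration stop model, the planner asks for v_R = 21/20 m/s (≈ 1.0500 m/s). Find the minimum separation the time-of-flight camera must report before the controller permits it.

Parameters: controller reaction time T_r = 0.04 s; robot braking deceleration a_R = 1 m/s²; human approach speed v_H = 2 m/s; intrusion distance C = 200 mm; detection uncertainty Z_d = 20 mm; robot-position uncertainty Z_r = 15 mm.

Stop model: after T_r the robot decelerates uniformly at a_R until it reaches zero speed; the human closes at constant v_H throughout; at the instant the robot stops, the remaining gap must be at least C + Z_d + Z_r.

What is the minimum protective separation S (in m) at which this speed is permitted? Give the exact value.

S_min = 12033/4000 m = 3.0082 m

stop time T_s = (21/20)/1 = 1.0500 s
robot in T_r: 1.0500·0.0400 = 0.0420 m
robot under decel: 1.0500²/(2·1.0000) = 0.5513 m
person approaches 2.0000·(0.0400+1.0500) = 2.1800 m
residual clearance needed = 0.2000+0.0200+0.0150 = 0.2350 m
S_min ≈ 0.0420+0.5513+2.1800+0.2350  ⇒  S_min = 12033/4000 m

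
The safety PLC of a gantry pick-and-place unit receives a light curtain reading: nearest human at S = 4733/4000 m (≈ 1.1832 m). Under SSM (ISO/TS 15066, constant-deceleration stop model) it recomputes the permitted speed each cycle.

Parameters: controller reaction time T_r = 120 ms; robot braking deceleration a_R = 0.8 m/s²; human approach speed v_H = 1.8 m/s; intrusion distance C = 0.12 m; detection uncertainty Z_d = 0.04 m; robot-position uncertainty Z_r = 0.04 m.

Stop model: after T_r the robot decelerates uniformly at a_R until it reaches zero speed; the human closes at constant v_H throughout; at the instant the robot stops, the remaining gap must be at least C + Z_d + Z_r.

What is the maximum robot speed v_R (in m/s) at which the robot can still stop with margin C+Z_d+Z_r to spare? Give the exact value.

v_R_max = 3/10 m/s = 0.3000 m/s

quadratic (5/8)·v² + (237/100)·v + (-3069/4000) = 0
  disc = (237/100)² − 4·(5/8)·(-3069/4000) = 301401/40000 ; √disc = 549/200
  v_R = (−(237/100) + 549/200) / (2·(5/8)) = 3/10 m/s
check:
braking lasts T_s = (3/10)/(4/5) = 0.3750 s
robot covers v_R·T_r = 0.3000·0.1200 = 0.0360 m before braking
braking distance = 0.3000²/(2·0.8000) = 0.0563 m
human closes 1.8000·0.4950 = 0.8910 m
residual clearance needed = 0.1200+0.0400+0.0400 = 0.2000 m
sum ≈ 0.0360+0.0563+0.8910+0.2000 ≈ 1.1832 m = S ✓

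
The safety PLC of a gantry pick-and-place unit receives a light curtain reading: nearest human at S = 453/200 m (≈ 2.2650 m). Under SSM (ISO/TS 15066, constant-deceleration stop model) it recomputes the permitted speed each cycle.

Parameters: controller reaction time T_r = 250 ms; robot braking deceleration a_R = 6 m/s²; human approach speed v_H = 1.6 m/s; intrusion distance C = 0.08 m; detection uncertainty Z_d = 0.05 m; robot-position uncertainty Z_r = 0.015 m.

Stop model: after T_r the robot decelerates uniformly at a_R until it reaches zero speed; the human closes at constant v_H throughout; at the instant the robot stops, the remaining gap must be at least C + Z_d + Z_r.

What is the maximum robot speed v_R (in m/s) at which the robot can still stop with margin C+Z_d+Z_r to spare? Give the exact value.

collect terms ⇒ (1/12)·v_R² + (31/60)·v_R + (-43/25) = 0
  disc = (31/60)² − 4·(1/12)·(-43/25) = 121/144 ; √disc = 11/12
  v_R = (−(31/60) + 11/12) / (2·(1/12)) = 12/5 m/s
check:
stop time T_s = (12/5)/6 = 0.4000 s
reaction-phase robot travel = 2.4000·0.2500 = 0.6000 m
braking distance = 2.4000²/(2·6.0000) = 0.4800 m
human over T_r+T_s: 1.6000·(0.2500+0.4000) = 1.0400 m
C+Z_d+Z_r = 0.0800+0.0500+0.0150 = 0.1450 m
sum ≈ 0.6000+0.4800+1.0400+0.1450 ≈ 2.2650 m = S ✓

v_R_max = 12/5 m/s = 2.4000 m/s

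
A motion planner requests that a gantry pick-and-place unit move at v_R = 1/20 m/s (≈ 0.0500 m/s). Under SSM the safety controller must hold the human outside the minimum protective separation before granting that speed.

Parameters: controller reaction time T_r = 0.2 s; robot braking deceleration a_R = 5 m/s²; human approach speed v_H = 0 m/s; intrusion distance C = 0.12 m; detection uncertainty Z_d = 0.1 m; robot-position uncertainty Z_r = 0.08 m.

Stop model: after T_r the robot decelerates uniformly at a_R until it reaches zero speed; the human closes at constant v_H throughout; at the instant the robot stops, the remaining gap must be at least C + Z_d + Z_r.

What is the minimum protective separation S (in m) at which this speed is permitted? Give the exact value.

stop time T_s = (1/20)/5 = 0.0100 s
robot in T_r: 0.0500·0.2000 = 0.0100 m
robot covers 0.0500·0.0100 − ½·5.0000·0.0100² = 0.0003 m while stopping
human closes 0.0000·0.2100 = 0.0000 m
residual clearance needed = 0.1200+0.1000+0.0800 = 0.3000 m
S_min ≈ 0.0100+0.0003+0.0000+0.3000  ⇒  S_min = 1241/4000 m

S_min = 1241/4000 m = 0.3103 m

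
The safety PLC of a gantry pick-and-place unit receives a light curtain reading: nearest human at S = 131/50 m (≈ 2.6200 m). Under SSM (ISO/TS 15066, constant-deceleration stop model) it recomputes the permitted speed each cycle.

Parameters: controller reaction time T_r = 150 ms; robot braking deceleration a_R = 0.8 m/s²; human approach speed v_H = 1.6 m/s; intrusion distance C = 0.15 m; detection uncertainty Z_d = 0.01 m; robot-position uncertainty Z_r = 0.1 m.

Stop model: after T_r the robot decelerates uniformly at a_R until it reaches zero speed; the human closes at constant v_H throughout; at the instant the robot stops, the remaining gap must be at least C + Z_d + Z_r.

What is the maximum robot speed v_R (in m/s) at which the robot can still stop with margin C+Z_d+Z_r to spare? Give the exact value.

v_R_max = 4/5 m/s = 0.8000 m/s

quadratic (5/8)·v² + (43/20)·v + (-53/25) = 0
  disc = (43/20)² − 4·(5/8)·(-53/25) = 3969/400 ; √disc = 63/20
  v_R = (−(43/20) + 63/20) / (2·(5/8)) = 4/5 m/s
check:
braking lasts T_s = (4/5)/(4/5) = 1.0000 s
robot in T_r: 0.8000·0.1500 = 0.1200 m
braking distance = 0.8000²/(2·0.8000) = 0.4000 m
human closes 1.6000·1.1500 = 1.8400 m
C+Z_d+Z_r = 0.1500+0.0100+0.1000 = 0.2600 m
sum ≈ 0.1200+0.4000+1.8400+0.2600 ≈ 2.6200 m = S ✓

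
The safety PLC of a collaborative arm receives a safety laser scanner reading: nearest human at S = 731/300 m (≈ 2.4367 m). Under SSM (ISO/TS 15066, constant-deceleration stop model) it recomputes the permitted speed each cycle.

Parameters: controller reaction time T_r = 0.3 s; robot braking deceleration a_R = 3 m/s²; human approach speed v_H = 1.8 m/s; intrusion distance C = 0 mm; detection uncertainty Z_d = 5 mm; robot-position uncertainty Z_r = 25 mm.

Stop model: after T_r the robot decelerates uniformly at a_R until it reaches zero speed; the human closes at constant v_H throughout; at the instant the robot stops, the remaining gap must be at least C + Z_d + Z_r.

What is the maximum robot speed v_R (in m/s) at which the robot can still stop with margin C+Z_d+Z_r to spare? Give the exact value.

collect terms ⇒ (1/6)·v_R² + (9/10)·v_R + (-28/15) = 0
  disc = (9/10)² − 4·(1/6)·(-28/15) = 1849/900 ; √disc = 43/30
  v_R = (−(9/10) + 43/30) / (2·(1/6)) = 8/5 m/s
check:
stop time T_s = (8/5)/3 = 0.5333 s
robot covers v_R·T_r = 1.6000·0.3000 = 0.4800 m before braking
robot under decel: 1.6000²/(2·3.0000) = 0.4267 m
human closes 1.8000·0.8333 = 1.5000 m
margins: 0.0000+0.0050+0.0250 = 0.0300 m
sum ≈ 0.4800+0.4267+1.5000+0.0300 ≈ 2.4367 m = S ✓

v_R_max = 8/5 m/s = 1.6000 m/s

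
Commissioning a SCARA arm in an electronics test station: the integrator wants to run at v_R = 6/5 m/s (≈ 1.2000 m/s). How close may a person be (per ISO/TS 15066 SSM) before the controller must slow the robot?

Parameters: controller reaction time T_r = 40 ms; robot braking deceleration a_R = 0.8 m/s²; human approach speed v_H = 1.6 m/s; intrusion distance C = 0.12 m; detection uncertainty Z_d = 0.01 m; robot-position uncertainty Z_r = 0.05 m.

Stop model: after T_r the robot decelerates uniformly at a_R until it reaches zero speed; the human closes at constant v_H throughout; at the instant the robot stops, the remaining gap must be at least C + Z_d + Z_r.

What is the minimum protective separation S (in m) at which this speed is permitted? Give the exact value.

braking lasts T_s = (6/5)/(4/5) = 1.5000 s
robot covers v_R·T_r = 1.2000·0.0400 = 0.0480 m before braking
braking distance = 1.2000²/(2·0.8000) = 0.9000 m
human over T_r+T_s: 1.6000·(0.0400+1.5000) = 2.4640 m
residual clearance needed = 0.1200+0.0100+0.0500 = 0.1800 m
S_min ≈ 0.0480+0.9000+2.4640+0.1800  ⇒  S_min = 449/125 m

S_min = 449/125 m = 3.5920 m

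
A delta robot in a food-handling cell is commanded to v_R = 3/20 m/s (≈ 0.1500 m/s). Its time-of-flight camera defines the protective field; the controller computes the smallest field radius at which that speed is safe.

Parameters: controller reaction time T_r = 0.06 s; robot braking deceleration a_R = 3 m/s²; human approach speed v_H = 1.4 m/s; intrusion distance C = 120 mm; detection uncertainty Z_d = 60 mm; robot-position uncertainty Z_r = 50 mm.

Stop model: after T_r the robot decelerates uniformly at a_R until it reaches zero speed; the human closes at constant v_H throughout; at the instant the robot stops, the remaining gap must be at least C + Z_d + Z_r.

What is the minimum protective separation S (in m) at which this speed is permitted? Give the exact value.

stop time T_s = (3/20)/3 = 0.0500 s
robot in T_r: 0.1500·0.0600 = 0.0090 m
braking distance = 0.1500²/(2·3.0000) = 0.0037 m
person approaches 1.4000·(0.0600+0.0500) = 0.1540 m
residual clearance needed = 0.1200+0.0600+0.0500 = 0.2300 m
S_min ≈ 0.0090+0.0037+0.1540+0.2300  ⇒  S_min = 1587/4000 m

S_min = 1587/4000 m = 0.3967 m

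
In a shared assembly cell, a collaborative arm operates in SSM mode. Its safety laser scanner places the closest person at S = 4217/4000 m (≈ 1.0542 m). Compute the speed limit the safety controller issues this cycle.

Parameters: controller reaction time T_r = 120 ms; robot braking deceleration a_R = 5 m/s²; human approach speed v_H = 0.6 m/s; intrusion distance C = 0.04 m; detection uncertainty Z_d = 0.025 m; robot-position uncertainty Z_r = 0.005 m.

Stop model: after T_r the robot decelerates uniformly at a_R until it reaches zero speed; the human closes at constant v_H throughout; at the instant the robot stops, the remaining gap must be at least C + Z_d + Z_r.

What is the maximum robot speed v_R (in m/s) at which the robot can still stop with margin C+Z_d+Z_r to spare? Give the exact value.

v_R_max = 41/20 m/s = 2.0500 m/s

quadratic (1/10)·v² + (6/25)·v + (-3649/4000) = 0
  disc = (6/25)² − 4·(1/10)·(-3649/4000) = 169/400 ; √disc = 13/20
  v_R = (−(6/25) + 13/20) / (2·(1/10)) = 41/20 m/s
check:
braking lasts T_s = (41/20)/5 = 0.4100 s
robot covers v_R·T_r = 2.0500·0.1200 = 0.2460 m before braking
robot under decel: 2.0500²/(2·5.0000) = 0.4203 m
person approaches 0.6000·(0.1200+0.4100) = 0.3180 m
residual clearance needed = 0.0400+0.0250+0.0050 = 0.0700 m
sum ≈ 0.2460+0.4203+0.3180+0.0700 ≈ 1.0542 m = S ✓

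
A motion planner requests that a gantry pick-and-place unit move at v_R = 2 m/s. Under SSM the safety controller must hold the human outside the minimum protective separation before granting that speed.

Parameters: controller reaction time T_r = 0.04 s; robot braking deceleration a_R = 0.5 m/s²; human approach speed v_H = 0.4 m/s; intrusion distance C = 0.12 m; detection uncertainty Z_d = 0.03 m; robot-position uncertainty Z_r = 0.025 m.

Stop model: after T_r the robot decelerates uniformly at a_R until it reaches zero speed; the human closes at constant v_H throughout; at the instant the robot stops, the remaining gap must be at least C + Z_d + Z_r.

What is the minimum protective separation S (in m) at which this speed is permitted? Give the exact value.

stop time T_s = 2/(1/2) = 4.0000 s
robot in T_r: 2.0000·0.0400 = 0.0800 m
robot covers 2.0000·4.0000 − ½·0.5000·4.0000² = 4.0000 m while stopping
human closes 0.4000·4.0400 = 1.6160 m
margins: 0.1200+0.0300+0.0250 = 0.1750 m
S_min ≈ 0.0800+4.0000+1.6160+0.1750  ⇒  S_min = 5871/1000 m

S_min = 5871/1000 m = 5.8710 m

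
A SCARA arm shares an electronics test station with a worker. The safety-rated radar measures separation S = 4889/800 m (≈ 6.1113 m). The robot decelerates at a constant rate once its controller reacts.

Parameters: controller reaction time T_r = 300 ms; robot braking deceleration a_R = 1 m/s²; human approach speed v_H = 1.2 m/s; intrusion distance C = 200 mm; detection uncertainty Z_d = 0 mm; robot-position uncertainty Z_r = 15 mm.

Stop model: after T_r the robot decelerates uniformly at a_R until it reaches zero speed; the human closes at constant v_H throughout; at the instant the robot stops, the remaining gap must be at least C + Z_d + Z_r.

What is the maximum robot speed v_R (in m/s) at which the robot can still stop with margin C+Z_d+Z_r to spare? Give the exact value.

quadratic (1/2)·v² + (3/2)·v + (-4429/800) = 0
  disc = (3/2)² − 4·(1/2)·(-4429/800) = 5329/400 ; √disc = 73/20
  v_R = (−(3/2) + 73/20) / (2·(1/2)) = 43/20 m/s
check:
stop time T_s = (43/20)/1 = 2.1500 s
robot covers v_R·T_r = 2.1500·0.3000 = 0.6450 m before braking
robot covers 2.1500·2.1500 − ½·1.0000·2.1500² = 2.3112 m while stopping
person approaches 1.2000·(0.3000+2.1500) = 2.9400 m
margins: 0.2000+0.0000+0.0150 = 0.2150 m
sum ≈ 0.6450+2.3112+2.9400+0.2150 ≈ 6.1113 m = S ✓

v_R_max = 43/20 m/s = 2.1500 m/s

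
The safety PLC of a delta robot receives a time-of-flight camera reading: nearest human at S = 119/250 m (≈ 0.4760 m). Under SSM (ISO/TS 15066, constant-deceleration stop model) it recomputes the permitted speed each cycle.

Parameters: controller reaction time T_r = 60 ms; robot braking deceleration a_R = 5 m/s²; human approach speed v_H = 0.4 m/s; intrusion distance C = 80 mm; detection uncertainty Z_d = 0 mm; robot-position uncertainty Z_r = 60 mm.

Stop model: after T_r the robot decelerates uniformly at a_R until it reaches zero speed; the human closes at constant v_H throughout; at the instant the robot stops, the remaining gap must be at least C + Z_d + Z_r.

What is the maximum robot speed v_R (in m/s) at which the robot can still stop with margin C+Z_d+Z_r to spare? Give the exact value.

collect terms ⇒ (1/10)·v_R² + (7/50)·v_R + (-39/125) = 0
  disc = (7/50)² − 4·(1/10)·(-39/125) = 361/2500 ; √disc = 19/50
  v_R = (−(7/50) + 19/50) / (2·(1/10)) = 6/5 m/s
check:
stop time T_s = (6/5)/5 = 0.2400 s
robot in T_r: 1.2000·0.0600 = 0.0720 m
braking distance = 1.2000²/(2·5.0000) = 0.1440 m
human closes 0.4000·0.3000 = 0.1200 m
residual clearance needed = 0.0800+0.0000+0.0600 = 0.1400 m
sum ≈ 0.0720+0.1440+0.1200+0.1400 ≈ 0.4760 m = S ✓

v_R_max = 6/5 m/s = 1.2000 m/s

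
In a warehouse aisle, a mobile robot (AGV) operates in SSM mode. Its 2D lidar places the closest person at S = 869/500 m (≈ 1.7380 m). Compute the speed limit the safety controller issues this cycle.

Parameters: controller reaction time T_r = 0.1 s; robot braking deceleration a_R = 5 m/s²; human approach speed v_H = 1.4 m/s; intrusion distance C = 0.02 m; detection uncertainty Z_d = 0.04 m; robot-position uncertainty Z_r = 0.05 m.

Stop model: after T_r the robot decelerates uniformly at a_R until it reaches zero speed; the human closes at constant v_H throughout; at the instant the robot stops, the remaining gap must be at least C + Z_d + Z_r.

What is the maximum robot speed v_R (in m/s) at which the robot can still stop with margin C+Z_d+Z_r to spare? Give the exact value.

at the boundary: (1/10)·v² + (19/50)·v + (-186/125) = 0
  disc = (19/50)² − 4·(1/10)·(-186/125) = 1849/2500 ; √disc = 43/50
  v_R = (−(19/50) + 43/50) / (2·(1/10)) = 12/5 m/s
check:
braking lasts T_s = (12/5)/5 = 0.4800 s
reaction-phase robot travel = 2.4000·0.1000 = 0.2400 m
braking distance = 2.4000²/(2·5.0000) = 0.5760 m
human over T_r+T_s: 1.4000·(0.1000+0.4800) = 0.8120 m
residual clearance needed = 0.0200+0.0400+0.0500 = 0.1100 m
sum ≈ 0.2400+0.5760+0.8120+0.1100 ≈ 1.7380 m = S ✓

v_R_max = 12/5 m/s = 2.4000 m/s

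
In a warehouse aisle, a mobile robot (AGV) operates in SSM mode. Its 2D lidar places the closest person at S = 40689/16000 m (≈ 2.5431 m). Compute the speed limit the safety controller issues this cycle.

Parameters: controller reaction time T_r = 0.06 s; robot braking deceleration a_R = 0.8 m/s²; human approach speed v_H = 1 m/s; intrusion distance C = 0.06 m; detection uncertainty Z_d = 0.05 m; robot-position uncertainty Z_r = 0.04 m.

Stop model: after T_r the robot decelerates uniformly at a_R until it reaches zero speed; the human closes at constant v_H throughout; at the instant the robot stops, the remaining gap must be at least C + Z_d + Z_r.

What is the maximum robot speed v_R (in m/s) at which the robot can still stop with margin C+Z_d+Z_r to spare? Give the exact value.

collect terms ⇒ (5/8)·v_R² + (131/100)·v_R + (-37329/16000) = 0
  disc = (131/100)² − 4·(5/8)·(-37329/16000) = 1207801/160000 ; √disc = 1099/400
  v_R = (−(131/100) + 1099/400) / (2·(5/8)) = 23/20 m/s
check:
braking lasts T_s = (23/20)/(4/5) = 1.4375 s
reaction-phase robot travel = 1.1500·0.0600 = 0.0690 m
robot covers 1.1500·1.4375 − ½·0.8000·1.4375² = 0.8266 m while stopping
person approaches 1.0000·(0.0600+1.4375) = 1.4975 m
residual clearance needed = 0.0600+0.0500+0.0400 = 0.1500 m
sum ≈ 0.0690+0.8266+1.4975+0.1500 ≈ 2.5431 m = S ✓

v_R_max = 23/20 m/s = 1.1500 m/s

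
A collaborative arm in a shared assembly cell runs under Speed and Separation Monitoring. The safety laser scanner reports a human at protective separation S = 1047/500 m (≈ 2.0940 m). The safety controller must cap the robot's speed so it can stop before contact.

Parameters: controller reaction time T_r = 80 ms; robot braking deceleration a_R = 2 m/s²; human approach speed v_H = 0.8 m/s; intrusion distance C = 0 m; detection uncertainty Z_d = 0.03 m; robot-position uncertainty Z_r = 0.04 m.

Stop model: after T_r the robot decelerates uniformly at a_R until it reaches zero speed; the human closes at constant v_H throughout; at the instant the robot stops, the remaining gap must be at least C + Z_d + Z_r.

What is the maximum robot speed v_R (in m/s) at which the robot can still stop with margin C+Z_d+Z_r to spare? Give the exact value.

quadratic (1/4)·v² + (12/25)·v + (-49/25) = 0
  disc = (12/25)² − 4·(1/4)·(-49/25) = 1369/625 ; √disc = 37/25
  v_R = (−(12/25) + 37/25) / (2·(1/4)) = 2 m/s
check:
braking lasts T_s = 2/2 = 1.0000 s
robot covers v_R·T_r = 2.0000·0.0800 = 0.1600 m before braking
braking distance = 2.0000²/(2·2.0000) = 1.0000 m
person approaches 0.8000·(0.0800+1.0000) = 0.8640 m
margins: 0.0000+0.0300+0.0400 = 0.0700 m
sum ≈ 0.1600+1.0000+0.8640+0.0700 ≈ 2.0940 m = S ✓

v_R_max = 2 m/s = 2.0000 m/s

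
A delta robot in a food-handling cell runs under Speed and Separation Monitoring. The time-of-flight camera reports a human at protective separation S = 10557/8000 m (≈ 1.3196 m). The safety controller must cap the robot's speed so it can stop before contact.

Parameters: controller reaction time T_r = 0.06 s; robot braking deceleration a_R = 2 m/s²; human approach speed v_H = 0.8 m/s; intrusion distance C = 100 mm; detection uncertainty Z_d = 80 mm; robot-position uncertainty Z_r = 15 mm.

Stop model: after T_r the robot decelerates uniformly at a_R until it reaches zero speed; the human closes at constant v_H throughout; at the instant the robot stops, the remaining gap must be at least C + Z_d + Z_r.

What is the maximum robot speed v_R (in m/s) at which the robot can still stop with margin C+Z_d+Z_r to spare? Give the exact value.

v_R_max = 27/20 m/s = 1.3500 m/s

at the boundary: (1/4)·v² + (23/50)·v + (-8613/8000) = 0
  disc = (23/50)² − 4·(1/4)·(-8613/8000) = 51529/40000 ; √disc = 227/200
  v_R = (−(23/50) + 227/200) / (2·(1/4)) = 27/20 m/s
check:
braking lasts T_s = (27/20)/2 = 0.6750 s
robot covers v_R·T_r = 1.3500·0.0600 = 0.0810 m before braking
braking distance = 1.3500²/(2·2.0000) = 0.4556 m
human over T_r+T_s: 0.8000·(0.0600+0.6750) = 0.5880 m
margins: 0.1000+0.0800+0.0150 = 0.1950 m
sum ≈ 0.0810+0.4556+0.5880+0.1950 ≈ 1.3196 m = S ✓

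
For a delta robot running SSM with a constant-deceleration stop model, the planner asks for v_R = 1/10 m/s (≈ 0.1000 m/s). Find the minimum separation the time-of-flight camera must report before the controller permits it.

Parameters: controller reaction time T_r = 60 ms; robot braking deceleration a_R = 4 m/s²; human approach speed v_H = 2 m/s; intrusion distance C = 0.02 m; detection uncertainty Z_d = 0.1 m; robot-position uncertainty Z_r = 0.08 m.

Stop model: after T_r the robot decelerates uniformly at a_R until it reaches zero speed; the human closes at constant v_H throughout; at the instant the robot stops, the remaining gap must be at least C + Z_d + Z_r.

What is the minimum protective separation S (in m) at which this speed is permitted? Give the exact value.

T_s = v_R/a_R = (1/10)/4 = 0.0250 s
robot in T_r: 0.1000·0.0600 = 0.0060 m
braking distance = 0.1000²/(2·4.0000) = 0.0013 m
human closes 2.0000·0.0850 = 0.1700 m
margins: 0.0200+0.1000+0.0800 = 0.2000 m
S_min ≈ 0.0060+0.0013+0.1700+0.2000  ⇒  S_min = 1509/4000 m

S_min = 1509/4000 m = 0.3772 m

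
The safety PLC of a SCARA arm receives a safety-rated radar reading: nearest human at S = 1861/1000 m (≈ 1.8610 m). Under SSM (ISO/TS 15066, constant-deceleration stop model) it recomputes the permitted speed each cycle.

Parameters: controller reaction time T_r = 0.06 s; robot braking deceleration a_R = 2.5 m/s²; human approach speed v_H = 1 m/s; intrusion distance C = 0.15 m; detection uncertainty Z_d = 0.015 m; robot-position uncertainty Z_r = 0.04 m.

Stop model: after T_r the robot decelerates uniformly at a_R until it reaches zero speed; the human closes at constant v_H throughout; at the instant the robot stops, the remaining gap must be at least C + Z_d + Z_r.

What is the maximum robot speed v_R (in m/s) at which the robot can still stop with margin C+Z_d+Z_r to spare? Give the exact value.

v_R_max = 19/10 m/s = 1.9000 m/s

at the boundary: (1/5)·v² + (23/50)·v + (-399/250) = 0
  disc = (23/50)² − 4·(1/5)·(-399/250) = 3721/2500 ; √disc = 61/50
  v_R = (−(23/50) + 61/50) / (2·(1/5)) = 19/10 m/s
check:
braking lasts T_s = (19/10)/(5/2) = 0.7600 s
robot in T_r: 1.9000·0.0600 = 0.1140 m
braking distance = 1.9000²/(2·2.5000) = 0.7220 m
human over T_r+T_s: 1.0000·(0.0600+0.7600) = 0.8200 m
C+Z_d+Z_r = 0.1500+0.0150+0.0400 = 0.2050 m
sum ≈ 0.1140+0.7220+0.8200+0.2050 ≈ 1.8610 m = S ✓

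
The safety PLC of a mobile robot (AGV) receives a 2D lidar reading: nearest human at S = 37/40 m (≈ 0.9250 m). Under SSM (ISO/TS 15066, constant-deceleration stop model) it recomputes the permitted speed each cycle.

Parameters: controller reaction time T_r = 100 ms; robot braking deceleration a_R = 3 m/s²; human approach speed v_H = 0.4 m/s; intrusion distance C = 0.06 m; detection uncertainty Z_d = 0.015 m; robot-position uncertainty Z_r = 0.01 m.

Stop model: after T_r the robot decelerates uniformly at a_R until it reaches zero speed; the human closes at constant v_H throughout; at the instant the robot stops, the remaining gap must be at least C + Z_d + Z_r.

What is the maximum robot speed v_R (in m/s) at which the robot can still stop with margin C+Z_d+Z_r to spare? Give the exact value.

v_R_max = 8/5 m/s = 1.6000 m/s

at the boundary: (1/6)·v² + (7/30)·v + (-4/5) = 0
  disc = (7/30)² − 4·(1/6)·(-4/5) = 529/900 ; √disc = 23/30
  v_R = (−(7/30) + 23/30) / (2·(1/6)) = 8/5 m/s
check:
T_s = v_R/a_R = (8/5)/3 = 0.5333 s
robot in T_r: 1.6000·0.1000 = 0.1600 m
robot under decel: 1.6000²/(2·3.0000) = 0.4267 m
human over T_r+T_s: 0.4000·(0.1000+0.5333) = 0.2533 m
residual clearance needed = 0.0600+0.0150+0.0100 = 0.0850 m
sum ≈ 0.1600+0.4267+0.2533+0.0850 ≈ 0.9250 m = S ✓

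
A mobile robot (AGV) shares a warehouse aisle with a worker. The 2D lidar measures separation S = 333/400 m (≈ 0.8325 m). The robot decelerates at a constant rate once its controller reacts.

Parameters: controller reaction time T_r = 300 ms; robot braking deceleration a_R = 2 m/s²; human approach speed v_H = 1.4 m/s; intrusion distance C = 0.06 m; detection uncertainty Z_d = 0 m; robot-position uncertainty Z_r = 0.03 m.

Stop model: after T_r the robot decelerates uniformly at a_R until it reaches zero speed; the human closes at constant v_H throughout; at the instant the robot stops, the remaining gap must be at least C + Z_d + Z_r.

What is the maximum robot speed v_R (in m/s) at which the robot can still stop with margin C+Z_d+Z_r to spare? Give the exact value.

quadratic (1/4)·v² + (1)·v + (-129/400) = 0
  disc = (1)² − 4·(1/4)·(-129/400) = 529/400 ; √disc = 23/20
  v_R = (−(1) + 23/20) / (2·(1/4)) = 3/10 m/s
check:
stop time T_s = (3/10)/2 = 0.1500 s
robot covers v_R·T_r = 0.3000·0.3000 = 0.0900 m before braking
robot covers 0.3000·0.1500 − ½·2.0000·0.1500² = 0.0225 m while stopping
person approaches 1.4000·(0.3000+0.1500) = 0.6300 m
margins: 0.0600+0.0000+0.0300 = 0.0900 m
sum ≈ 0.0900+0.0225+0.6300+0.0900 ≈ 0.8325 m = S ✓

v_R_max = 3/10 m/s = 0.3000 m/s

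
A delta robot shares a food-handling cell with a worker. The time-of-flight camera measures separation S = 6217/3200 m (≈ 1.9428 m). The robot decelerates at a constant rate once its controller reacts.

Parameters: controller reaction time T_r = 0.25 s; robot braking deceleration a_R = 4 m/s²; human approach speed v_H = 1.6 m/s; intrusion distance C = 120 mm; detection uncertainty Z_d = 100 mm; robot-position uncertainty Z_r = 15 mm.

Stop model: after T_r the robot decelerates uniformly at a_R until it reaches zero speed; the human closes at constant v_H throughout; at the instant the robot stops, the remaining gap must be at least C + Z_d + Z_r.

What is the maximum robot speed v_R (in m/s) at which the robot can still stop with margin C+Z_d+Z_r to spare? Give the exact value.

quadratic (1/8)·v² + (13/20)·v + (-837/640) = 0
  disc = (13/20)² − 4·(1/8)·(-837/640) = 6889/6400 ; √disc = 83/80
  v_R = (−(13/20) + 83/80) / (2·(1/8)) = 31/20 m/s
check:
T_s = v_R/a_R = (31/20)/4 = 0.3875 s
robot covers v_R·T_r = 1.5500·0.2500 = 0.3875 m before braking
robot covers 1.5500·0.3875 − ½·4.0000·0.3875² = 0.3003 m while stopping
human over T_r+T_s: 1.6000·(0.2500+0.3875) = 1.0200 m
margins: 0.1200+0.1000+0.0150 = 0.2350 m
sum ≈ 0.3875+0.3003+1.0200+0.2350 ≈ 1.9428 m = S ✓

v_R_max = 31/20 m/s = 1.5500 m/s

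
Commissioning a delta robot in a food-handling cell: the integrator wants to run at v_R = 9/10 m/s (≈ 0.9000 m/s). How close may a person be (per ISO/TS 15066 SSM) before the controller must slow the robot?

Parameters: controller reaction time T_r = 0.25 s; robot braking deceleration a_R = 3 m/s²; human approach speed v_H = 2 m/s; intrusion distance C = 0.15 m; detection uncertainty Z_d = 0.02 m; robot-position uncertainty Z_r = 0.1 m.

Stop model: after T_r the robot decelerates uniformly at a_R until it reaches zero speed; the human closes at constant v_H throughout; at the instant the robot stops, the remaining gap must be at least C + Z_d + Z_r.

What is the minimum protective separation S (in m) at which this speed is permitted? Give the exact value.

S_min = 173/100 m = 1.7300 m

stop time T_s = (9/10)/3 = 0.3000 s
robot covers v_R·T_r = 0.9000·0.2500 = 0.2250 m before braking
robot under decel: 0.9000²/(2·3.0000) = 0.1350 m
person approaches 2.0000·(0.2500+0.3000) = 1.1000 m
C+Z_d+Z_r = 0.1500+0.0200+0.1000 = 0.2700 m
S_min ≈ 0.2250+0.1350+1.1000+0.2700  ⇒  S_min = 173/100 m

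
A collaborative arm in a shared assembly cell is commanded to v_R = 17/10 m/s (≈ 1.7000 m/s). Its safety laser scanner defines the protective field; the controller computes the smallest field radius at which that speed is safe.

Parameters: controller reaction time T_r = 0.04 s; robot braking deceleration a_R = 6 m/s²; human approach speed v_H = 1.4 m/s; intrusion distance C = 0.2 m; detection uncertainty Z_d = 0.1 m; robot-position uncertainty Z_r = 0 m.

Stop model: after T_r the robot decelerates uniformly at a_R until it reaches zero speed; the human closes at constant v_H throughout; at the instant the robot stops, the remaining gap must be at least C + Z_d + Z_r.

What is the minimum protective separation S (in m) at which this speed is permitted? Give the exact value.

T_s = v_R/a_R = (17/10)/6 = 0.2833 s
robot in T_r: 1.7000·0.0400 = 0.0680 m
robot covers 1.7000·0.2833 − ½·6.0000·0.2833² = 0.2408 m while stopping
person approaches 1.4000·(0.0400+0.2833) = 0.4527 m
margins: 0.2000+0.1000+0.0000 = 0.3000 m
S_min ≈ 0.0680+0.2408+0.4527+0.3000  ⇒  S_min = 2123/2000 m

S_min = 2123/2000 m = 1.0615 m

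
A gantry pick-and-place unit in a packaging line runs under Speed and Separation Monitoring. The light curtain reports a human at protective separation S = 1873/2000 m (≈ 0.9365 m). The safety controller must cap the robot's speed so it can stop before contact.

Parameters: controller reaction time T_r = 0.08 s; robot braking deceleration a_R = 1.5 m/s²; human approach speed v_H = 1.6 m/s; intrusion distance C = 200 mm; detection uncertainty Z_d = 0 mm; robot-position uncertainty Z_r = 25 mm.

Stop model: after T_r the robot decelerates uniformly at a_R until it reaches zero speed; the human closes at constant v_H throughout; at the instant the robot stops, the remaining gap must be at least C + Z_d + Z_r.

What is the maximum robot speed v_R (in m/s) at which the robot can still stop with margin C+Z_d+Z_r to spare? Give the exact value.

v_R_max = 9/20 m/s = 0.4500 m/s

collect terms ⇒ (1/3)·v_R² + (86/75)·v_R + (-1167/2000) = 0
  disc = (86/75)² − 4·(1/3)·(-1167/2000) = 47089/22500 ; √disc = 217/150
  v_R = (−(86/75) + 217/150) / (2·(1/3)) = 9/20 m/s
check:
braking lasts T_s = (9/20)/(3/2) = 0.3000 s
robot in T_r: 0.4500·0.0800 = 0.0360 m
robot covers 0.4500·0.3000 − ½·1.5000·0.3000² = 0.0675 m while stopping
person approaches 1.6000·(0.0800+0.3000) = 0.6080 m
residual clearance needed = 0.2000+0.0000+0.0250 = 0.2250 m
sum ≈ 0.0360+0.0675+0.6080+0.2250 ≈ 0.9365 m = S ✓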